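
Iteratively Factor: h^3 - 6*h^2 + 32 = (h - 4)*(h^2 - 2*h - 8) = (h - 4)^2*(h + 2)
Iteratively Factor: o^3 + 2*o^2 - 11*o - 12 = (o - 3)*(o^2 + 5*o + 4) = (o - 3)*(o + 4)*(o + 1)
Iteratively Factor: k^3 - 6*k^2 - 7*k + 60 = (k - 5)*(k^2 - k - 12) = (k - 5)*(k + 3)*(k - 4)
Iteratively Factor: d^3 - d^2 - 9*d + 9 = (d + 3)*(d^2 - 4*d + 3) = (d - 1)*(d + 3)*(d - 3)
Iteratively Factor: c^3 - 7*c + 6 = (c + 3)*(c^2 - 3*c + 2) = (c - 1)*(c + 3)*(c - 2)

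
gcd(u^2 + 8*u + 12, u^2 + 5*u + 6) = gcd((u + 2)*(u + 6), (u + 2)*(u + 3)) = u + 2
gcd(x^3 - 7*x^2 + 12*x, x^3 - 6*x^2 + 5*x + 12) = x^2 - 7*x + 12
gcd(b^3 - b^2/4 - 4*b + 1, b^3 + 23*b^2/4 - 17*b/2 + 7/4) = b - 1/4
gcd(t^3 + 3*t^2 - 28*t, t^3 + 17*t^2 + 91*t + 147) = t + 7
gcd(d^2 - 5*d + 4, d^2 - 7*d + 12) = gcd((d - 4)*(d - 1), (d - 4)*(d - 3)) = d - 4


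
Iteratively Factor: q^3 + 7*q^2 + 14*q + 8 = (q + 4)*(q^2 + 3*q + 2) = (q + 1)*(q + 4)*(q + 2)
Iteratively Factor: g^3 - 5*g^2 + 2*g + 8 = (g - 4)*(g^2 - g - 2) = (g - 4)*(g - 2)*(g + 1)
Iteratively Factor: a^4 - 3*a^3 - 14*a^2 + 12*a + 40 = (a + 2)*(a^3 - 5*a^2 - 4*a + 20) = (a - 5)*(a + 2)*(a^2 - 4) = (a - 5)*(a + 2)^2*(a - 2)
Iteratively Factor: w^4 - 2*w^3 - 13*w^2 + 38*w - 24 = (w - 3)*(w^3 + w^2 - 10*w + 8) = (w - 3)*(w - 2)*(w^2 + 3*w - 4) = (w - 3)*(w - 2)*(w - 1)*(w + 4)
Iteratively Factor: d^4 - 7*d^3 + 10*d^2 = (d - 5)*(d^3 - 2*d^2) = d*(d - 5)*(d^2 - 2*d) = d^2*(d - 5)*(d - 2)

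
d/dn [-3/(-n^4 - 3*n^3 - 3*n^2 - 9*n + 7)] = 3*(-4*n^3 - 9*n^2 - 6*n - 9)/(n^4 + 3*n^3 + 3*n^2 + 9*n - 7)^2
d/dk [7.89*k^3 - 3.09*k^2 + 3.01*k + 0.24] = 23.67*k^2 - 6.18*k + 3.01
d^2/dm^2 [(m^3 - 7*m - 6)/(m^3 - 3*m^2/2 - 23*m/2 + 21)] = 24*(m^3 + 18*m^2 + 48*m + 66)/(8*m^6 + 36*m^5 - 114*m^4 - 477*m^3 + 798*m^2 + 1764*m - 2744)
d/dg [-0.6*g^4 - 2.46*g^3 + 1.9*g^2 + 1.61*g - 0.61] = -2.4*g^3 - 7.38*g^2 + 3.8*g + 1.61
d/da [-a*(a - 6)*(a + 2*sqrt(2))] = -3*a^2 - 4*sqrt(2)*a + 12*a + 12*sqrt(2)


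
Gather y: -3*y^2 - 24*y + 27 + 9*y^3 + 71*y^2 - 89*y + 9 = 9*y^3 + 68*y^2 - 113*y + 36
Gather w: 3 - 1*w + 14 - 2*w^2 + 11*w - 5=-2*w^2 + 10*w + 12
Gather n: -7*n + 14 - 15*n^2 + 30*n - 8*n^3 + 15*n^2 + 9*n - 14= -8*n^3 + 32*n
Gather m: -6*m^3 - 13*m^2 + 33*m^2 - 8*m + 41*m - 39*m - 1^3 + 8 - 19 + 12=-6*m^3 + 20*m^2 - 6*m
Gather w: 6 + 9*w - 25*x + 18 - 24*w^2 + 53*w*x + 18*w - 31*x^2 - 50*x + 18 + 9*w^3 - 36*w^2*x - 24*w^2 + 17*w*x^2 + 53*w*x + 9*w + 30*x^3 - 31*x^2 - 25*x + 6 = 9*w^3 + w^2*(-36*x - 48) + w*(17*x^2 + 106*x + 36) + 30*x^3 - 62*x^2 - 100*x + 48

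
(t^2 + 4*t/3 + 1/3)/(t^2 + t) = (t + 1/3)/t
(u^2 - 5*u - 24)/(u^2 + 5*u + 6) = (u - 8)/(u + 2)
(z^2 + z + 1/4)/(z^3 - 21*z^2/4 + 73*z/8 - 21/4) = 2*(4*z^2 + 4*z + 1)/(8*z^3 - 42*z^2 + 73*z - 42)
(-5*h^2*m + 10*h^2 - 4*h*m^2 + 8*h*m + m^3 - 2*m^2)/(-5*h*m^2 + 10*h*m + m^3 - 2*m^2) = (h + m)/m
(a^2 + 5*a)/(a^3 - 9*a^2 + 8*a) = (a + 5)/(a^2 - 9*a + 8)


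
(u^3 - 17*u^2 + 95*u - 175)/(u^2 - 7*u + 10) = (u^2 - 12*u + 35)/(u - 2)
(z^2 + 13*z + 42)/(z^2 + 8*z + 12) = (z + 7)/(z + 2)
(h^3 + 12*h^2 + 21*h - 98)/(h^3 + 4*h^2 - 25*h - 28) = (h^2 + 5*h - 14)/(h^2 - 3*h - 4)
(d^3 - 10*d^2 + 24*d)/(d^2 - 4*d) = d - 6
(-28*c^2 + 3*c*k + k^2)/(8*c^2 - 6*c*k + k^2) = (-7*c - k)/(2*c - k)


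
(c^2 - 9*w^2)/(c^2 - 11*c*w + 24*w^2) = (-c - 3*w)/(-c + 8*w)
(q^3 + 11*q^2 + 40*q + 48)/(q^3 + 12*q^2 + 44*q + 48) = (q^2 + 7*q + 12)/(q^2 + 8*q + 12)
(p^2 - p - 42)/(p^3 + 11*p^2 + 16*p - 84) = (p - 7)/(p^2 + 5*p - 14)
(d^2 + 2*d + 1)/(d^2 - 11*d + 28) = (d^2 + 2*d + 1)/(d^2 - 11*d + 28)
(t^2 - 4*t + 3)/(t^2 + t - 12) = (t - 1)/(t + 4)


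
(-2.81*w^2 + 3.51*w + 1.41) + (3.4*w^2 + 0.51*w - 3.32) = 0.59*w^2 + 4.02*w - 1.91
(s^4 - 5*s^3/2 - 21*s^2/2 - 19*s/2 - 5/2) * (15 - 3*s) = -3*s^5 + 45*s^4/2 - 6*s^3 - 129*s^2 - 135*s - 75/2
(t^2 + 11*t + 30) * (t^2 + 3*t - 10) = t^4 + 14*t^3 + 53*t^2 - 20*t - 300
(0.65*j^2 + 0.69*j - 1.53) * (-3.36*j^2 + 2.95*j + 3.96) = -2.184*j^4 - 0.400899999999999*j^3 + 9.7503*j^2 - 1.7811*j - 6.0588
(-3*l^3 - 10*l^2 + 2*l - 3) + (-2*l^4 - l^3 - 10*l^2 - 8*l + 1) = -2*l^4 - 4*l^3 - 20*l^2 - 6*l - 2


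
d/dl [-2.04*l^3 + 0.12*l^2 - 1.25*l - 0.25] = -6.12*l^2 + 0.24*l - 1.25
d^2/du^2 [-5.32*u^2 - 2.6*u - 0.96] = -10.6400000000000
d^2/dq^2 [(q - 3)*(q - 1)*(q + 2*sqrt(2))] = 6*q - 8 + 4*sqrt(2)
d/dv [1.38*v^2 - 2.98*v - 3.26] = 2.76*v - 2.98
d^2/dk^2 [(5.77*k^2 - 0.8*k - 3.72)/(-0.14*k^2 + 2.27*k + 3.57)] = (-2.22044604925031e-16*k^4 - 3.636052*k^3 - 16.865604*k^2 - 4.69425600000003*k - 117.986298)/(0.002744*k^6 - 0.133476*k^5 + 1.954302*k^4 - 4.889807*k^3 - 49.834701*k^2 - 86.792769*k - 45.499293)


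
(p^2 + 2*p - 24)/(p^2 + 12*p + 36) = (p - 4)/(p + 6)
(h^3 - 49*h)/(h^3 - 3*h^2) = (h^2 - 49)/(h*(h - 3))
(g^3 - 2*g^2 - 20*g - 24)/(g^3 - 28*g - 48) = (g + 2)/(g + 4)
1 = 1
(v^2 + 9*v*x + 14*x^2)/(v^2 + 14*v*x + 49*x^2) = (v + 2*x)/(v + 7*x)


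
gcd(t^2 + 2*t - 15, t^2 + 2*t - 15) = t^2 + 2*t - 15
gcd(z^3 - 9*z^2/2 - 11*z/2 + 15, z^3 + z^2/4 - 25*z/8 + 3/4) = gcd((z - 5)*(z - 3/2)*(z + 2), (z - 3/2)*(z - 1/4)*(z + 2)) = z^2 + z/2 - 3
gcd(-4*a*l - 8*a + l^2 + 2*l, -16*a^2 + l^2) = 4*a - l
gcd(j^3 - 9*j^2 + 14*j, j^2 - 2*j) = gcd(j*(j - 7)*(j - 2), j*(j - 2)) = j^2 - 2*j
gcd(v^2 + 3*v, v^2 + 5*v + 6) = v + 3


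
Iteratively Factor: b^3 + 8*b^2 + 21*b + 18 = (b + 3)*(b^2 + 5*b + 6) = (b + 2)*(b + 3)*(b + 3)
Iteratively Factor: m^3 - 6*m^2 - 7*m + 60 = (m + 3)*(m^2 - 9*m + 20) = (m - 5)*(m + 3)*(m - 4)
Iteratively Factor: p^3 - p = (p - 1)*(p^2 + p) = (p - 1)*(p + 1)*(p)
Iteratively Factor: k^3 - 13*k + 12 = (k - 1)*(k^2 + k - 12) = (k - 3)*(k - 1)*(k + 4)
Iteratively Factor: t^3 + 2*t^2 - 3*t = (t + 3)*(t^2 - t) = t*(t + 3)*(t - 1)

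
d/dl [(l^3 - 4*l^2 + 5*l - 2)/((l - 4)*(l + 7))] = (l^4 + 6*l^3 - 101*l^2 + 228*l - 134)/(l^4 + 6*l^3 - 47*l^2 - 168*l + 784)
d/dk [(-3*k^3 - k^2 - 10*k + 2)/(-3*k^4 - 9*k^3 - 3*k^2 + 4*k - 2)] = (-9*k^6 - 6*k^5 - 90*k^4 - 180*k^3 + 38*k^2 + 16*k + 12)/(9*k^8 + 54*k^7 + 99*k^6 + 30*k^5 - 51*k^4 + 12*k^3 + 28*k^2 - 16*k + 4)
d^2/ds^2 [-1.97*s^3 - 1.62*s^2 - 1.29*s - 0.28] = -11.82*s - 3.24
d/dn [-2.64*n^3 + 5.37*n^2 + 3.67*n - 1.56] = -7.92*n^2 + 10.74*n + 3.67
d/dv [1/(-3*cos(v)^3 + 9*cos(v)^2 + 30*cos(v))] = (-sin(v) + 10*sin(v)/(3*cos(v)^2) + 2*tan(v))/(sin(v)^2 + 3*cos(v) + 9)^2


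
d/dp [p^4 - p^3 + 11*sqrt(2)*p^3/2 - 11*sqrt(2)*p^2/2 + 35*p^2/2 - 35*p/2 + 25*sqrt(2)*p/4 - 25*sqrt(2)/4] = 4*p^3 - 3*p^2 + 33*sqrt(2)*p^2/2 - 11*sqrt(2)*p + 35*p - 35/2 + 25*sqrt(2)/4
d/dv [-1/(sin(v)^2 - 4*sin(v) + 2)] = 2*(sin(v) - 2)*cos(v)/(sin(v)^2 - 4*sin(v) + 2)^2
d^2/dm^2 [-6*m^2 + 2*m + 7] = -12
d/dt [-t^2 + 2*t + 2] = 2 - 2*t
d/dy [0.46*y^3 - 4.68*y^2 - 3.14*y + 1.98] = 1.38*y^2 - 9.36*y - 3.14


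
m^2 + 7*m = m*(m + 7)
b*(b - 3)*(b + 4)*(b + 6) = b^4 + 7*b^3 - 6*b^2 - 72*b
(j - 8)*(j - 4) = j^2 - 12*j + 32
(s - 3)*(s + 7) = s^2 + 4*s - 21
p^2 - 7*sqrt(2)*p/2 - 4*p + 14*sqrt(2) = (p - 4)*(p - 7*sqrt(2)/2)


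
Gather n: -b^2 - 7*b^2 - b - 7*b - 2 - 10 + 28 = -8*b^2 - 8*b + 16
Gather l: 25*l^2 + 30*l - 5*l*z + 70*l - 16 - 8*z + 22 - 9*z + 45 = 25*l^2 + l*(100 - 5*z) - 17*z + 51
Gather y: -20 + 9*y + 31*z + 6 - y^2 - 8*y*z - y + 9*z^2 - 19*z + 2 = -y^2 + y*(8 - 8*z) + 9*z^2 + 12*z - 12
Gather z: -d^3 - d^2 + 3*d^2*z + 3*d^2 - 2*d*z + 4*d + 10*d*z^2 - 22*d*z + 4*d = -d^3 + 2*d^2 + 10*d*z^2 + 8*d + z*(3*d^2 - 24*d)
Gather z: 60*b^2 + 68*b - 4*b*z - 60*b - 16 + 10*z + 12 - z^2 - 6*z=60*b^2 + 8*b - z^2 + z*(4 - 4*b) - 4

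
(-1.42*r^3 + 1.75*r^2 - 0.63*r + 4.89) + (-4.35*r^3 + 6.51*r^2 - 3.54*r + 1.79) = -5.77*r^3 + 8.26*r^2 - 4.17*r + 6.68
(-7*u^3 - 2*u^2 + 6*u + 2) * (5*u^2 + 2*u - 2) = -35*u^5 - 24*u^4 + 40*u^3 + 26*u^2 - 8*u - 4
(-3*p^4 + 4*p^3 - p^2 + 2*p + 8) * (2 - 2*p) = 6*p^5 - 14*p^4 + 10*p^3 - 6*p^2 - 12*p + 16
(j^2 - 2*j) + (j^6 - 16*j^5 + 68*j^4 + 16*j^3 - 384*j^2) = j^6 - 16*j^5 + 68*j^4 + 16*j^3 - 383*j^2 - 2*j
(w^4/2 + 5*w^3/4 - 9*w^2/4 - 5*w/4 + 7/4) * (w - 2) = w^5/2 + w^4/4 - 19*w^3/4 + 13*w^2/4 + 17*w/4 - 7/2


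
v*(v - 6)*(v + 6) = v^3 - 36*v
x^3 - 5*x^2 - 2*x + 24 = (x - 4)*(x - 3)*(x + 2)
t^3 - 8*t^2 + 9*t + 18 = (t - 6)*(t - 3)*(t + 1)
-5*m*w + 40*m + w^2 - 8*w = (-5*m + w)*(w - 8)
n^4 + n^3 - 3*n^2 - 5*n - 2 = (n - 2)*(n + 1)^3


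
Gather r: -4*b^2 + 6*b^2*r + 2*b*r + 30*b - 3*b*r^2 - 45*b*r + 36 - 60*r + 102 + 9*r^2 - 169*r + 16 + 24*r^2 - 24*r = -4*b^2 + 30*b + r^2*(33 - 3*b) + r*(6*b^2 - 43*b - 253) + 154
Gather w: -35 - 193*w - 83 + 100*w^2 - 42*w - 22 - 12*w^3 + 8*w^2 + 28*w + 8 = -12*w^3 + 108*w^2 - 207*w - 132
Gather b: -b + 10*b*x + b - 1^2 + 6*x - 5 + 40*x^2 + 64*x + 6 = 10*b*x + 40*x^2 + 70*x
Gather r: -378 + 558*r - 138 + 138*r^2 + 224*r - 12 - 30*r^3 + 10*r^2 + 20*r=-30*r^3 + 148*r^2 + 802*r - 528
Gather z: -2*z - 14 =-2*z - 14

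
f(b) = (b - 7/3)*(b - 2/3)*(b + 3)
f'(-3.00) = 19.56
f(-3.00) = 0.00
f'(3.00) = 19.56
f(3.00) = 9.33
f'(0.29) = -7.19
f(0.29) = 2.53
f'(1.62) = 0.43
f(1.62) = -3.14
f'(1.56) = -0.14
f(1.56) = -3.15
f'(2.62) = 13.15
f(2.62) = 3.15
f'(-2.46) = 10.71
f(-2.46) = 8.09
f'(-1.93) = 3.73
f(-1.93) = 11.85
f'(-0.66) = -6.14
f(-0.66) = 9.29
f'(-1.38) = -1.73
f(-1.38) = 12.31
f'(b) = (b - 7/3)*(b - 2/3) + (b - 7/3)*(b + 3) + (b - 2/3)*(b + 3)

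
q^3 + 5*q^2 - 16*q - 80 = (q - 4)*(q + 4)*(q + 5)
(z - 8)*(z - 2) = z^2 - 10*z + 16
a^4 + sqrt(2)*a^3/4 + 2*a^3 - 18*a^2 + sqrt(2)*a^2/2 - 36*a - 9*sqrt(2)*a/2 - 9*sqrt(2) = (a - 3*sqrt(2))*(a + 3*sqrt(2))*(sqrt(2)*a/2 + sqrt(2))*(sqrt(2)*a + 1/2)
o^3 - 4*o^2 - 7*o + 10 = (o - 5)*(o - 1)*(o + 2)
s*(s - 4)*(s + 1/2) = s^3 - 7*s^2/2 - 2*s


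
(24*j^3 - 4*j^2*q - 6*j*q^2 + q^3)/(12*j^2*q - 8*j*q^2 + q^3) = (2*j + q)/q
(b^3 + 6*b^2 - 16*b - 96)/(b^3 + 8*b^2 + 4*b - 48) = (b - 4)/(b - 2)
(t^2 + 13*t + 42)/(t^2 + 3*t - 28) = (t + 6)/(t - 4)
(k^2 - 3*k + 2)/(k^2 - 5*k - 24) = (-k^2 + 3*k - 2)/(-k^2 + 5*k + 24)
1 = 1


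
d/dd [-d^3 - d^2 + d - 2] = -3*d^2 - 2*d + 1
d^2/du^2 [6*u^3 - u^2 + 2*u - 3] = 36*u - 2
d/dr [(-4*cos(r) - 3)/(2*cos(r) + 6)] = 9*sin(r)/(2*(cos(r) + 3)^2)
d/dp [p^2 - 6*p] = 2*p - 6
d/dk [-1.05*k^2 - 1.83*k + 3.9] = -2.1*k - 1.83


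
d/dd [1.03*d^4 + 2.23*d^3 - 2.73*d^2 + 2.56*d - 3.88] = 4.12*d^3 + 6.69*d^2 - 5.46*d + 2.56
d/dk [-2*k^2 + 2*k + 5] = 2 - 4*k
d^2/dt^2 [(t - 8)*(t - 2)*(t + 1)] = 6*t - 18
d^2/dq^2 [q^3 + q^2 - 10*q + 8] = 6*q + 2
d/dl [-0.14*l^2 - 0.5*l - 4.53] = -0.28*l - 0.5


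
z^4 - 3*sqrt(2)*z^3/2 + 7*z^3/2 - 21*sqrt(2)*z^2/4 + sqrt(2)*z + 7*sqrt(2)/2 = (z + 7/2)*(z - sqrt(2))^2*(z + sqrt(2)/2)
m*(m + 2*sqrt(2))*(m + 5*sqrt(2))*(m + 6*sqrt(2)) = m^4 + 13*sqrt(2)*m^3 + 104*m^2 + 120*sqrt(2)*m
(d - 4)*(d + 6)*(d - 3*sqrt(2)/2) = d^3 - 3*sqrt(2)*d^2/2 + 2*d^2 - 24*d - 3*sqrt(2)*d + 36*sqrt(2)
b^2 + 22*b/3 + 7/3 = (b + 1/3)*(b + 7)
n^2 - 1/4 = (n - 1/2)*(n + 1/2)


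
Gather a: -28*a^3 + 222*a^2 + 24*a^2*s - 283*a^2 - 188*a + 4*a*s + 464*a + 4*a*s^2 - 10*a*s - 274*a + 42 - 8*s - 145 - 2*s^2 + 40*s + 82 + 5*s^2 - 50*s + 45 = -28*a^3 + a^2*(24*s - 61) + a*(4*s^2 - 6*s + 2) + 3*s^2 - 18*s + 24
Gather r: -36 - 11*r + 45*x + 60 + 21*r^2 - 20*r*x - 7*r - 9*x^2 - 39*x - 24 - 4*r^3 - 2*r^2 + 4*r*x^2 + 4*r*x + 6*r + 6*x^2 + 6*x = -4*r^3 + 19*r^2 + r*(4*x^2 - 16*x - 12) - 3*x^2 + 12*x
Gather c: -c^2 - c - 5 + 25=-c^2 - c + 20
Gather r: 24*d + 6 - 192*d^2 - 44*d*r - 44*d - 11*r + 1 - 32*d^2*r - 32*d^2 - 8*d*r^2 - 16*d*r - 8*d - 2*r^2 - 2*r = -224*d^2 - 28*d + r^2*(-8*d - 2) + r*(-32*d^2 - 60*d - 13) + 7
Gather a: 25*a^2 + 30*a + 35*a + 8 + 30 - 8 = 25*a^2 + 65*a + 30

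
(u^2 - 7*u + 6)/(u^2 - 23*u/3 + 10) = 3*(u - 1)/(3*u - 5)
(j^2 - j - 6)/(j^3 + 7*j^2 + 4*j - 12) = (j - 3)/(j^2 + 5*j - 6)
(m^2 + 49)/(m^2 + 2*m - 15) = (m^2 + 49)/(m^2 + 2*m - 15)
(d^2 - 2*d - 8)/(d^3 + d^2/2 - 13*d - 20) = 2/(2*d + 5)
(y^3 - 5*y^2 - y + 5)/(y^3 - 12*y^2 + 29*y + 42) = (y^2 - 6*y + 5)/(y^2 - 13*y + 42)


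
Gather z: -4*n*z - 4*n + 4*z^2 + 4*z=-4*n + 4*z^2 + z*(4 - 4*n)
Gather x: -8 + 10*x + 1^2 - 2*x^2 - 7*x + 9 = -2*x^2 + 3*x + 2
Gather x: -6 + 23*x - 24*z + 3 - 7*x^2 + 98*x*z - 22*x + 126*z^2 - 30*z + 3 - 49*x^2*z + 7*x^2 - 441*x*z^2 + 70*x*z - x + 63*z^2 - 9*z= -49*x^2*z + x*(-441*z^2 + 168*z) + 189*z^2 - 63*z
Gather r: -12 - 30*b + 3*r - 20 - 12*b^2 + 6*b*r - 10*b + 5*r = -12*b^2 - 40*b + r*(6*b + 8) - 32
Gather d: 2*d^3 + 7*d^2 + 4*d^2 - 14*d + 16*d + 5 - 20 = 2*d^3 + 11*d^2 + 2*d - 15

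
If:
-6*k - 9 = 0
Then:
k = -3/2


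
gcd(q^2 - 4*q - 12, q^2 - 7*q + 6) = q - 6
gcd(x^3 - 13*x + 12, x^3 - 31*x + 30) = x - 1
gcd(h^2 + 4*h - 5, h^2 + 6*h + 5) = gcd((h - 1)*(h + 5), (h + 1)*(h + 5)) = h + 5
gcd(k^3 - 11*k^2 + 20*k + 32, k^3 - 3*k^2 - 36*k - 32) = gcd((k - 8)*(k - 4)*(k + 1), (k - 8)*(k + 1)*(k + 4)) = k^2 - 7*k - 8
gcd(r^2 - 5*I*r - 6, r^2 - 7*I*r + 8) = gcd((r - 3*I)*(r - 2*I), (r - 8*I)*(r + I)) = 1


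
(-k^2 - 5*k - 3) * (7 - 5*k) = 5*k^3 + 18*k^2 - 20*k - 21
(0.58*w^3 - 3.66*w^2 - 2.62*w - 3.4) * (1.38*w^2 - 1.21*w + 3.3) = 0.8004*w^5 - 5.7526*w^4 + 2.727*w^3 - 13.5998*w^2 - 4.532*w - 11.22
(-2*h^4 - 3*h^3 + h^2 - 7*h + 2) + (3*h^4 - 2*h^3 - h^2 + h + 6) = h^4 - 5*h^3 - 6*h + 8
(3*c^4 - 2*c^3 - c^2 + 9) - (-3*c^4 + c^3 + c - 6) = 6*c^4 - 3*c^3 - c^2 - c + 15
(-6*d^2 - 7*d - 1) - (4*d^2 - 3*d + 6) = -10*d^2 - 4*d - 7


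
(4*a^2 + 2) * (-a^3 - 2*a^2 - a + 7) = -4*a^5 - 8*a^4 - 6*a^3 + 24*a^2 - 2*a + 14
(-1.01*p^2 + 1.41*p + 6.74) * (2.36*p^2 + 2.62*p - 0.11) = -2.3836*p^4 + 0.681399999999999*p^3 + 19.7117*p^2 + 17.5037*p - 0.7414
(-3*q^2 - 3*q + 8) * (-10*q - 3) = 30*q^3 + 39*q^2 - 71*q - 24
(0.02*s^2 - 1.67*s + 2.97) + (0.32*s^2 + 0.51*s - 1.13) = 0.34*s^2 - 1.16*s + 1.84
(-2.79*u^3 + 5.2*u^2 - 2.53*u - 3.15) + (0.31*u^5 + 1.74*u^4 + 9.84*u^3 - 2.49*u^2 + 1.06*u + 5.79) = 0.31*u^5 + 1.74*u^4 + 7.05*u^3 + 2.71*u^2 - 1.47*u + 2.64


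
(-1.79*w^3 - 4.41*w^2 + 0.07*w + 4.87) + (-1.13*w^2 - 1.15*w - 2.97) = -1.79*w^3 - 5.54*w^2 - 1.08*w + 1.9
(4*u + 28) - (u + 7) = 3*u + 21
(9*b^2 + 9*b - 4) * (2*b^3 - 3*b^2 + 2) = 18*b^5 - 9*b^4 - 35*b^3 + 30*b^2 + 18*b - 8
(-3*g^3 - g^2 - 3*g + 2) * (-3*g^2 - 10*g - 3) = 9*g^5 + 33*g^4 + 28*g^3 + 27*g^2 - 11*g - 6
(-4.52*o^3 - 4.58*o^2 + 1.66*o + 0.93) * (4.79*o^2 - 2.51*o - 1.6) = -21.6508*o^5 - 10.593*o^4 + 26.6792*o^3 + 7.6161*o^2 - 4.9903*o - 1.488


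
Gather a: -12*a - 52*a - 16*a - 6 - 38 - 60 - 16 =-80*a - 120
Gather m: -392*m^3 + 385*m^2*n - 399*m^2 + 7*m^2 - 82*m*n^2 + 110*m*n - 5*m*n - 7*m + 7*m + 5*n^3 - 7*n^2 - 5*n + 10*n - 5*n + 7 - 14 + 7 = -392*m^3 + m^2*(385*n - 392) + m*(-82*n^2 + 105*n) + 5*n^3 - 7*n^2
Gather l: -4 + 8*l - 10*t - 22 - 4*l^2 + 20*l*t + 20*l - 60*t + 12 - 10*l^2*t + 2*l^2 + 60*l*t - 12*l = l^2*(-10*t - 2) + l*(80*t + 16) - 70*t - 14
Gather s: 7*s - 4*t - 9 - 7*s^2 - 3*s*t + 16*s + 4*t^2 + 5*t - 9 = -7*s^2 + s*(23 - 3*t) + 4*t^2 + t - 18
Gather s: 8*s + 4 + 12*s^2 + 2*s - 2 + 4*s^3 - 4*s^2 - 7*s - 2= 4*s^3 + 8*s^2 + 3*s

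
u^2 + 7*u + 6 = (u + 1)*(u + 6)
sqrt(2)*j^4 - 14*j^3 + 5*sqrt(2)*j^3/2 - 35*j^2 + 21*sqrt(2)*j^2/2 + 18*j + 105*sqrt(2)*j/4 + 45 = (j + 5/2)*(j - 6*sqrt(2))*(j - 3*sqrt(2)/2)*(sqrt(2)*j + 1)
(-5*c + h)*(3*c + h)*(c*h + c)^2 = -15*c^4*h^2 - 30*c^4*h - 15*c^4 - 2*c^3*h^3 - 4*c^3*h^2 - 2*c^3*h + c^2*h^4 + 2*c^2*h^3 + c^2*h^2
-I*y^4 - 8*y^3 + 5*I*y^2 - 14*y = y*(y - 7*I)*(y - 2*I)*(-I*y + 1)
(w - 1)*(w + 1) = w^2 - 1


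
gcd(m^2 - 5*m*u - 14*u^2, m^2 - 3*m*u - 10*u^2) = m + 2*u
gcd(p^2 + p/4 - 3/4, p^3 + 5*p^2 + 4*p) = p + 1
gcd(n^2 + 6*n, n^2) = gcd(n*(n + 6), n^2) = n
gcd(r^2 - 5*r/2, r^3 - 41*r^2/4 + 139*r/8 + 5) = r - 5/2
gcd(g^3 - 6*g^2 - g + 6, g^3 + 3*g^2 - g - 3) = g^2 - 1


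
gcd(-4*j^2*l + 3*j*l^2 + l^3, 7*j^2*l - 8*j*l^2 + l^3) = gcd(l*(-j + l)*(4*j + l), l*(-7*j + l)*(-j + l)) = j*l - l^2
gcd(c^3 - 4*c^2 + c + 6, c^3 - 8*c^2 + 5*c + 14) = c^2 - c - 2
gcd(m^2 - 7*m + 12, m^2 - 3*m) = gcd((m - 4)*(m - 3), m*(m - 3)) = m - 3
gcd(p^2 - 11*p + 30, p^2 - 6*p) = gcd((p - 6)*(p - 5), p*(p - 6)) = p - 6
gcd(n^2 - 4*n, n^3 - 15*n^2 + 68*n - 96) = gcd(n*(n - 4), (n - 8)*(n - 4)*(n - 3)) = n - 4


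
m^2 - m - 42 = (m - 7)*(m + 6)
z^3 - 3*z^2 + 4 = (z - 2)^2*(z + 1)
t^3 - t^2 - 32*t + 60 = (t - 5)*(t - 2)*(t + 6)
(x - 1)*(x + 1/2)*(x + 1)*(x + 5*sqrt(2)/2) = x^4 + x^3/2 + 5*sqrt(2)*x^3/2 - x^2 + 5*sqrt(2)*x^2/4 - 5*sqrt(2)*x/2 - x/2 - 5*sqrt(2)/4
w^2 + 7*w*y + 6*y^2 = (w + y)*(w + 6*y)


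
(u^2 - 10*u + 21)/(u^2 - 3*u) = (u - 7)/u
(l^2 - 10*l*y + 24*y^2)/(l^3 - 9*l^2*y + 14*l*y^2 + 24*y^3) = 1/(l + y)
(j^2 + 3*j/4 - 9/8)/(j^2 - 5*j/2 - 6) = (j - 3/4)/(j - 4)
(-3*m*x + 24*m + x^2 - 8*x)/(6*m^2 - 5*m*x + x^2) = (x - 8)/(-2*m + x)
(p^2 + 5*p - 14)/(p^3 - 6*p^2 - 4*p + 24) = (p + 7)/(p^2 - 4*p - 12)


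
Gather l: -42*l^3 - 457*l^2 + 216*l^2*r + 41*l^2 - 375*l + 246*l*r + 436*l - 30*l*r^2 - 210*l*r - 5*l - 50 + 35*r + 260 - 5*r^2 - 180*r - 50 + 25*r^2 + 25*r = -42*l^3 + l^2*(216*r - 416) + l*(-30*r^2 + 36*r + 56) + 20*r^2 - 120*r + 160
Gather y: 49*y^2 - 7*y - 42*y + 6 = 49*y^2 - 49*y + 6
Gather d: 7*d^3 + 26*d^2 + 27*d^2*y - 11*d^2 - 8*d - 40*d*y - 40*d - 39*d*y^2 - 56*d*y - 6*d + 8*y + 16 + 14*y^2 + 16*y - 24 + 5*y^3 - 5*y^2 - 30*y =7*d^3 + d^2*(27*y + 15) + d*(-39*y^2 - 96*y - 54) + 5*y^3 + 9*y^2 - 6*y - 8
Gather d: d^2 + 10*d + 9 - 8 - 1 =d^2 + 10*d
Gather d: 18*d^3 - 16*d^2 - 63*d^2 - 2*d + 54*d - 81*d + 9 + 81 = 18*d^3 - 79*d^2 - 29*d + 90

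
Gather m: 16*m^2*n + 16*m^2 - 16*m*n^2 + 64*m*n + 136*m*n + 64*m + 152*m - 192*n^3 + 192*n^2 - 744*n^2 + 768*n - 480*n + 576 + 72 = m^2*(16*n + 16) + m*(-16*n^2 + 200*n + 216) - 192*n^3 - 552*n^2 + 288*n + 648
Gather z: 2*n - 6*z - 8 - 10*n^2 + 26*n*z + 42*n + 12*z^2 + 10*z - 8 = -10*n^2 + 44*n + 12*z^2 + z*(26*n + 4) - 16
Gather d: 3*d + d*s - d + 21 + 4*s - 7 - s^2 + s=d*(s + 2) - s^2 + 5*s + 14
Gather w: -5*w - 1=-5*w - 1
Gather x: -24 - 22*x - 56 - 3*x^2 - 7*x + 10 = -3*x^2 - 29*x - 70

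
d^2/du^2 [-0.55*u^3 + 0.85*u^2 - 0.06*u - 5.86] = 1.7 - 3.3*u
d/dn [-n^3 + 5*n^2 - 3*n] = -3*n^2 + 10*n - 3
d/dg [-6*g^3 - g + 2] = -18*g^2 - 1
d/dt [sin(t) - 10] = cos(t)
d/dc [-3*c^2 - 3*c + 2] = -6*c - 3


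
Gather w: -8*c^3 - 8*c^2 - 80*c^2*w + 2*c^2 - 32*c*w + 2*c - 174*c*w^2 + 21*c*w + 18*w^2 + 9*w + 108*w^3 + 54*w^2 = -8*c^3 - 6*c^2 + 2*c + 108*w^3 + w^2*(72 - 174*c) + w*(-80*c^2 - 11*c + 9)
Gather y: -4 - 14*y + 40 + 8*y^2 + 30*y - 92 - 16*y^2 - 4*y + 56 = -8*y^2 + 12*y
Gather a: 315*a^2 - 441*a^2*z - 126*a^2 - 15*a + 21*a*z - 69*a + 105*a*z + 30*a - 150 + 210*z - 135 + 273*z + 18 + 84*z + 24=a^2*(189 - 441*z) + a*(126*z - 54) + 567*z - 243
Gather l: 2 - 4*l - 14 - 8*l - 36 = -12*l - 48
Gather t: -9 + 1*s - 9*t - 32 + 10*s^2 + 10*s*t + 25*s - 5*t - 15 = 10*s^2 + 26*s + t*(10*s - 14) - 56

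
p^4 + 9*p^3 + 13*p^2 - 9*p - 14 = (p - 1)*(p + 1)*(p + 2)*(p + 7)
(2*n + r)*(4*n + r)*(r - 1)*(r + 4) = 8*n^2*r^2 + 24*n^2*r - 32*n^2 + 6*n*r^3 + 18*n*r^2 - 24*n*r + r^4 + 3*r^3 - 4*r^2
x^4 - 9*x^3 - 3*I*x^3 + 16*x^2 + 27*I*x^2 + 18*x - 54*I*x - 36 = (x - 6)*(x - 3)*(x - 2*I)*(x - I)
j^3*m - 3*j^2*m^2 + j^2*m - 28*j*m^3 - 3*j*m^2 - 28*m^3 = (j - 7*m)*(j + 4*m)*(j*m + m)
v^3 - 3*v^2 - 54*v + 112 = (v - 8)*(v - 2)*(v + 7)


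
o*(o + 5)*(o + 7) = o^3 + 12*o^2 + 35*o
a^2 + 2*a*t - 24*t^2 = (a - 4*t)*(a + 6*t)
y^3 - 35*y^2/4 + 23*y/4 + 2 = (y - 8)*(y - 1)*(y + 1/4)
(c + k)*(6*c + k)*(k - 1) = 6*c^2*k - 6*c^2 + 7*c*k^2 - 7*c*k + k^3 - k^2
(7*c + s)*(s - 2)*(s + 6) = 7*c*s^2 + 28*c*s - 84*c + s^3 + 4*s^2 - 12*s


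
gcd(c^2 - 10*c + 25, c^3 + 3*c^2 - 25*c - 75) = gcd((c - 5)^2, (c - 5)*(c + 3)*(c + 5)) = c - 5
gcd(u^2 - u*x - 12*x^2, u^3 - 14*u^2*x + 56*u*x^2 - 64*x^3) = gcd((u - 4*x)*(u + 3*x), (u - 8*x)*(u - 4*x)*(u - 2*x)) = -u + 4*x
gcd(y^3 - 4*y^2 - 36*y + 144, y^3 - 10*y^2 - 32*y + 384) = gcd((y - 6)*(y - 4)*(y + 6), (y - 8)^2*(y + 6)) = y + 6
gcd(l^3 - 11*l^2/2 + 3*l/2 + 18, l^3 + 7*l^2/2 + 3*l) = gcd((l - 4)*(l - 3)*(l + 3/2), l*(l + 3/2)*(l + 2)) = l + 3/2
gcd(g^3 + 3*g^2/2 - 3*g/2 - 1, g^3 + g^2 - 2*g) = g^2 + g - 2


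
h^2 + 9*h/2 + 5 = (h + 2)*(h + 5/2)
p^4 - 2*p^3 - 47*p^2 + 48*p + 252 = (p - 7)*(p - 3)*(p + 2)*(p + 6)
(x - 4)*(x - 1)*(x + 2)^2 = x^4 - x^3 - 12*x^2 - 4*x + 16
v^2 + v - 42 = (v - 6)*(v + 7)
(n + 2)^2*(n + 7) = n^3 + 11*n^2 + 32*n + 28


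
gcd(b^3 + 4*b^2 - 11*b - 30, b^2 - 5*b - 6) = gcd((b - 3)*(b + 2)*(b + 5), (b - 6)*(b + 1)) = 1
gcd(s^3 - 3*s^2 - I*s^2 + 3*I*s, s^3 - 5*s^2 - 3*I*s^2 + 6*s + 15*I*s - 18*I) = s - 3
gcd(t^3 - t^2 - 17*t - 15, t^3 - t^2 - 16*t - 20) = t - 5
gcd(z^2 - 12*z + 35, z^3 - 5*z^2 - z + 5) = z - 5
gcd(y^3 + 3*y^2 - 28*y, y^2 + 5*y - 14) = y + 7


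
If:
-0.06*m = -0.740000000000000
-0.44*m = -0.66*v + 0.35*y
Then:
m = 12.33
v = 0.53030303030303*y + 8.22222222222222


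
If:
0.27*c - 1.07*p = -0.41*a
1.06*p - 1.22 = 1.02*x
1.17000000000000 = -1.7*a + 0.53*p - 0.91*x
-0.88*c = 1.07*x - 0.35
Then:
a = -0.13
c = 1.45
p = 0.32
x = -0.87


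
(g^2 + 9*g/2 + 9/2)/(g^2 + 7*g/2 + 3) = (g + 3)/(g + 2)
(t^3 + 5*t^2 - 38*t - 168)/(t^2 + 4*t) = t + 1 - 42/t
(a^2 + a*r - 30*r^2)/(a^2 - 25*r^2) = (a + 6*r)/(a + 5*r)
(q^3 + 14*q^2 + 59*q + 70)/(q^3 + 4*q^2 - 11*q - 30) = (q + 7)/(q - 3)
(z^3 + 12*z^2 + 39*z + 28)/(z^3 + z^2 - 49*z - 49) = (z + 4)/(z - 7)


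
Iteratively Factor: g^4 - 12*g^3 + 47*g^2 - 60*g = (g - 3)*(g^3 - 9*g^2 + 20*g) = (g - 5)*(g - 3)*(g^2 - 4*g) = g*(g - 5)*(g - 3)*(g - 4)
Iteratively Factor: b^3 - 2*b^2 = (b)*(b^2 - 2*b) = b*(b - 2)*(b)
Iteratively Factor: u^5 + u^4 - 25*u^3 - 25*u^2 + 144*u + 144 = (u - 3)*(u^4 + 4*u^3 - 13*u^2 - 64*u - 48) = (u - 3)*(u + 3)*(u^3 + u^2 - 16*u - 16) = (u - 3)*(u + 1)*(u + 3)*(u^2 - 16) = (u - 3)*(u + 1)*(u + 3)*(u + 4)*(u - 4)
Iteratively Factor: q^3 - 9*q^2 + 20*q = (q - 5)*(q^2 - 4*q) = (q - 5)*(q - 4)*(q)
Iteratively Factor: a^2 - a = (a)*(a - 1)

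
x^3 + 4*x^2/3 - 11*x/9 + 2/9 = (x - 1/3)^2*(x + 2)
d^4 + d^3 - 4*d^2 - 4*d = d*(d - 2)*(d + 1)*(d + 2)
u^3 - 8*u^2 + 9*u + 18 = (u - 6)*(u - 3)*(u + 1)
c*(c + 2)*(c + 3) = c^3 + 5*c^2 + 6*c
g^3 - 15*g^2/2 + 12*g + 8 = (g - 4)^2*(g + 1/2)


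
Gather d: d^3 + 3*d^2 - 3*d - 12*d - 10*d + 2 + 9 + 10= d^3 + 3*d^2 - 25*d + 21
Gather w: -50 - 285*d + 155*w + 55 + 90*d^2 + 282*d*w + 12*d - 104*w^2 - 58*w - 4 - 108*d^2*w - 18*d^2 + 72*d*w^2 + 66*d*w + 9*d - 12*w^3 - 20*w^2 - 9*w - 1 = 72*d^2 - 264*d - 12*w^3 + w^2*(72*d - 124) + w*(-108*d^2 + 348*d + 88)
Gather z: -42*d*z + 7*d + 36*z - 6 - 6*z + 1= 7*d + z*(30 - 42*d) - 5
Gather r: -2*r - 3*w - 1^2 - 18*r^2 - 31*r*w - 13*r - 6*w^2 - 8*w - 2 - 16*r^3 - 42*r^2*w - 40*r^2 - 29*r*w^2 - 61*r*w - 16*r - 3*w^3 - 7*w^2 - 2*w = -16*r^3 + r^2*(-42*w - 58) + r*(-29*w^2 - 92*w - 31) - 3*w^3 - 13*w^2 - 13*w - 3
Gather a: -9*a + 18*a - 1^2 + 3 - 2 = 9*a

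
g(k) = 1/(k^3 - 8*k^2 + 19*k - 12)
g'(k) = (-3*k^2 + 16*k - 19)/(k^3 - 8*k^2 + 19*k - 12)^2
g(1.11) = 1.66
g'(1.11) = -13.67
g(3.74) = -1.90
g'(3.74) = -4.04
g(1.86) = 0.48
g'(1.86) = 0.09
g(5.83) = 0.04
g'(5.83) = -0.04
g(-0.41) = -0.05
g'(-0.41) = -0.06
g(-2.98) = -0.01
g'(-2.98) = -0.00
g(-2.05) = -0.01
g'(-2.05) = -0.01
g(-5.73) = -0.00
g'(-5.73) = -0.00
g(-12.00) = 0.00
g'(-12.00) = 0.00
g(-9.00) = 0.00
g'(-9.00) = 0.00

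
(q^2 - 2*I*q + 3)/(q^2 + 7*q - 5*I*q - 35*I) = (q^2 - 2*I*q + 3)/(q^2 + q*(7 - 5*I) - 35*I)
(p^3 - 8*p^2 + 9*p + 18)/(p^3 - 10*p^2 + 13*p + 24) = (p - 6)/(p - 8)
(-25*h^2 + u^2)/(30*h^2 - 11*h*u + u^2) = (5*h + u)/(-6*h + u)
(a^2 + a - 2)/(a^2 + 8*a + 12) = (a - 1)/(a + 6)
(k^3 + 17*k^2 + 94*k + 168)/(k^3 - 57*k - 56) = (k^2 + 10*k + 24)/(k^2 - 7*k - 8)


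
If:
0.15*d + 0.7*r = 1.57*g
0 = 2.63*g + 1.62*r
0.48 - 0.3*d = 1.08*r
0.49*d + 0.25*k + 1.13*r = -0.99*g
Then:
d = 2.37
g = 0.13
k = -4.20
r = -0.21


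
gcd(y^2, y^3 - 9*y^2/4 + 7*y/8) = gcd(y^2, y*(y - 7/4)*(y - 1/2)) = y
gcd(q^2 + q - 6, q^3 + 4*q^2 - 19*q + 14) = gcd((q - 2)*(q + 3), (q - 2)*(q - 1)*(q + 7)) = q - 2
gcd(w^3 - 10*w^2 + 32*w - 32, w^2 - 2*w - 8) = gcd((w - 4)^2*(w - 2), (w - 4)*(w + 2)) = w - 4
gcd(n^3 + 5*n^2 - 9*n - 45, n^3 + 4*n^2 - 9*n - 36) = n^2 - 9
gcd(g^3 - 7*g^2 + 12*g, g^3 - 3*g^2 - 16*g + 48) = g^2 - 7*g + 12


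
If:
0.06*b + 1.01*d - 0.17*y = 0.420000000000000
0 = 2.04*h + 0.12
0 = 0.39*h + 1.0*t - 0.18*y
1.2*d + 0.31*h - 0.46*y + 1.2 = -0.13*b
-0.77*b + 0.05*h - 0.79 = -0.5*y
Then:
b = 3.76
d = 1.43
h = -0.06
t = 1.35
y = 7.37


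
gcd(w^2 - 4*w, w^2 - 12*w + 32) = w - 4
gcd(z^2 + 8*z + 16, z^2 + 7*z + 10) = 1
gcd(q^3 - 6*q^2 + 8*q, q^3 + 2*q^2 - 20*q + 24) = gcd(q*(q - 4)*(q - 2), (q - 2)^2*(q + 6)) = q - 2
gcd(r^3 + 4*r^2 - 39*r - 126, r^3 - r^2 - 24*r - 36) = r^2 - 3*r - 18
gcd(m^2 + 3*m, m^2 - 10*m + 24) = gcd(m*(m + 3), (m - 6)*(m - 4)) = 1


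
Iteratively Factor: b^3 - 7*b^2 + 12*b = (b - 4)*(b^2 - 3*b) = (b - 4)*(b - 3)*(b)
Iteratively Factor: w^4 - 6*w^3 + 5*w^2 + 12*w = (w - 3)*(w^3 - 3*w^2 - 4*w) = (w - 4)*(w - 3)*(w^2 + w) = w*(w - 4)*(w - 3)*(w + 1)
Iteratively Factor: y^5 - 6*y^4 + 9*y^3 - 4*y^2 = (y - 1)*(y^4 - 5*y^3 + 4*y^2) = y*(y - 1)*(y^3 - 5*y^2 + 4*y) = y*(y - 1)^2*(y^2 - 4*y) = y*(y - 4)*(y - 1)^2*(y)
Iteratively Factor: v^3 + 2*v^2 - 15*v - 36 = (v + 3)*(v^2 - v - 12) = (v + 3)^2*(v - 4)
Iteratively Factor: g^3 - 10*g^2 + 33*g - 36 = (g - 3)*(g^2 - 7*g + 12) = (g - 3)^2*(g - 4)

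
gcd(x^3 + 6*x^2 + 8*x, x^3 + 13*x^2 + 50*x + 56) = x^2 + 6*x + 8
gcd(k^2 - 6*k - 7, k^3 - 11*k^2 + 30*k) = 1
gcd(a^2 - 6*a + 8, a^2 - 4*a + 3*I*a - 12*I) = a - 4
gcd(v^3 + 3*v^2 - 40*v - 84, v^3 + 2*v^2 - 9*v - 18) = v + 2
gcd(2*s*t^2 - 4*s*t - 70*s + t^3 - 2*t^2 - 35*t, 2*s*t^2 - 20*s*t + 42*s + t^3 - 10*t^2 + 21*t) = 2*s*t - 14*s + t^2 - 7*t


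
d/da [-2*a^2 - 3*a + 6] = -4*a - 3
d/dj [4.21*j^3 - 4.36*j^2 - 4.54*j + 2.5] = 12.63*j^2 - 8.72*j - 4.54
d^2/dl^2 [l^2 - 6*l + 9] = 2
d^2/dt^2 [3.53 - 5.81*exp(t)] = -5.81*exp(t)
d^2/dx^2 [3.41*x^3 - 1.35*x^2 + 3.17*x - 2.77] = 20.46*x - 2.7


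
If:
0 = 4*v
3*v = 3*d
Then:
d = 0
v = 0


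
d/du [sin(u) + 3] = cos(u)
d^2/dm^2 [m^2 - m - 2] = 2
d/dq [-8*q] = -8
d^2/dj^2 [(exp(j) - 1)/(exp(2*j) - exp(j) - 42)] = (exp(4*j) - 3*exp(3*j) + 255*exp(2*j) - 211*exp(j) + 1806)*exp(j)/(exp(6*j) - 3*exp(5*j) - 123*exp(4*j) + 251*exp(3*j) + 5166*exp(2*j) - 5292*exp(j) - 74088)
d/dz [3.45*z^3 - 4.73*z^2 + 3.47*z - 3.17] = 10.35*z^2 - 9.46*z + 3.47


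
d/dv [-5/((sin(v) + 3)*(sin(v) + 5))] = 10*(sin(v) + 4)*cos(v)/((sin(v) + 3)^2*(sin(v) + 5)^2)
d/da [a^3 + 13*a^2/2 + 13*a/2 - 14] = 3*a^2 + 13*a + 13/2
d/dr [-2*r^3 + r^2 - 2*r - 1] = -6*r^2 + 2*r - 2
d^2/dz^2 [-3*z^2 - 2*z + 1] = -6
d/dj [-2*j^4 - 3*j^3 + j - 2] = -8*j^3 - 9*j^2 + 1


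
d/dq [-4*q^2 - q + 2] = -8*q - 1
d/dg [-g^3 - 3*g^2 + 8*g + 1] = -3*g^2 - 6*g + 8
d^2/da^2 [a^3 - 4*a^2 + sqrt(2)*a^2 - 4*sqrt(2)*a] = 6*a - 8 + 2*sqrt(2)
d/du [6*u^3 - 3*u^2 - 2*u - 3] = 18*u^2 - 6*u - 2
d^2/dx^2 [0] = 0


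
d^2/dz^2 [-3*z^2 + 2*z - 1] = -6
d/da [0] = 0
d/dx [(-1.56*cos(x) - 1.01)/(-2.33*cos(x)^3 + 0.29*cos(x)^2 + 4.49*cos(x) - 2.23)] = (7.2696*cos(x)^3 + 6.6075*cos(x)^2 - 0.5858*cos(x) - 8.0137)*sin(x)/(5.4289*cos(x)^6 - 1.3514*cos(x)^5 - 20.8393*cos(x)^4 + 12.996*cos(x)^3 + 18.8667*cos(x)^2 - 20.0254*cos(x) + 4.9729)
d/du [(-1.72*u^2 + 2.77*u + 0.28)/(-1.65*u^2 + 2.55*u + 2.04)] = (0.184500000000002*u^2 - 6.0936*u + 4.9368)/(2.7225*u^4 - 8.415*u^3 - 0.2295*u^2 + 10.404*u + 4.1616)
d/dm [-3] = 0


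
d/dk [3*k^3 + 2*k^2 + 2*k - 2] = 9*k^2 + 4*k + 2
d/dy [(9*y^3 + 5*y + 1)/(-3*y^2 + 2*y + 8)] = (-27*y^4 + 36*y^3 + 231*y^2 + 6*y + 38)/(9*y^4 - 12*y^3 - 44*y^2 + 32*y + 64)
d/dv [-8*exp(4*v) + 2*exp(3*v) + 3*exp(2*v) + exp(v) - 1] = (-32*exp(3*v) + 6*exp(2*v) + 6*exp(v) + 1)*exp(v)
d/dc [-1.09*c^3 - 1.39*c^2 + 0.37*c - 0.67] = -3.27*c^2 - 2.78*c + 0.37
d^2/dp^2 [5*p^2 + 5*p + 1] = 10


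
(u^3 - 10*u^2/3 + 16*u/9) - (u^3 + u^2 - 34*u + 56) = -13*u^2/3 + 322*u/9 - 56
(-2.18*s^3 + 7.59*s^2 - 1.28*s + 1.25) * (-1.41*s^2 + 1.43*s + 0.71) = 3.0738*s^5 - 13.8193*s^4 + 11.1107*s^3 + 1.796*s^2 + 0.8787*s + 0.8875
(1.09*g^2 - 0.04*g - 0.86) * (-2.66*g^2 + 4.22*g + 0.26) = -2.8994*g^4 + 4.7062*g^3 + 2.4022*g^2 - 3.6396*g - 0.2236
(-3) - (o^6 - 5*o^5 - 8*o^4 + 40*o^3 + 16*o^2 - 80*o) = -o^6 + 5*o^5 + 8*o^4 - 40*o^3 - 16*o^2 + 80*o - 3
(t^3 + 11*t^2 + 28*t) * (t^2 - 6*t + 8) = t^5 + 5*t^4 - 30*t^3 - 80*t^2 + 224*t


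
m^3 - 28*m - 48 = (m - 6)*(m + 2)*(m + 4)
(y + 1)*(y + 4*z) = y^2 + 4*y*z + y + 4*z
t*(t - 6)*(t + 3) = t^3 - 3*t^2 - 18*t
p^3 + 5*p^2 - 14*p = p*(p - 2)*(p + 7)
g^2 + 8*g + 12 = (g + 2)*(g + 6)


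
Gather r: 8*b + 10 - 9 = 8*b + 1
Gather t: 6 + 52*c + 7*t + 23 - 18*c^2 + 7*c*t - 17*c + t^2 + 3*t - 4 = -18*c^2 + 35*c + t^2 + t*(7*c + 10) + 25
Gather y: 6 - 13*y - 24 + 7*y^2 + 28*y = 7*y^2 + 15*y - 18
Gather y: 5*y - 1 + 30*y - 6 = 35*y - 7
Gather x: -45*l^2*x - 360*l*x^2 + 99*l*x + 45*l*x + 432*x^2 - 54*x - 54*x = x^2*(432 - 360*l) + x*(-45*l^2 + 144*l - 108)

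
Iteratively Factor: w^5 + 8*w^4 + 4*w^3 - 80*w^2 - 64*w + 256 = (w - 2)*(w^4 + 10*w^3 + 24*w^2 - 32*w - 128) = (w - 2)*(w + 4)*(w^3 + 6*w^2 - 32) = (w - 2)^2*(w + 4)*(w^2 + 8*w + 16) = (w - 2)^2*(w + 4)^2*(w + 4)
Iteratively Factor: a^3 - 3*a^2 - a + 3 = (a + 1)*(a^2 - 4*a + 3) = (a - 3)*(a + 1)*(a - 1)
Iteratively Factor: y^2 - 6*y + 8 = (y - 4)*(y - 2)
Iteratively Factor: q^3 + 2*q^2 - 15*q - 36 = (q - 4)*(q^2 + 6*q + 9) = (q - 4)*(q + 3)*(q + 3)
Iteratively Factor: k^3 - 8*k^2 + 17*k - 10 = (k - 2)*(k^2 - 6*k + 5) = (k - 2)*(k - 1)*(k - 5)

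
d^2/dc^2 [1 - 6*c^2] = -12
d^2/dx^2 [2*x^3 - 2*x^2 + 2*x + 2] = 12*x - 4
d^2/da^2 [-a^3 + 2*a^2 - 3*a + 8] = 4 - 6*a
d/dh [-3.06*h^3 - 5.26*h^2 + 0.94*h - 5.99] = -9.18*h^2 - 10.52*h + 0.94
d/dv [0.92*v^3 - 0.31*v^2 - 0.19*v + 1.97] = 2.76*v^2 - 0.62*v - 0.19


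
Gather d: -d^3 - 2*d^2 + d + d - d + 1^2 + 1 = -d^3 - 2*d^2 + d + 2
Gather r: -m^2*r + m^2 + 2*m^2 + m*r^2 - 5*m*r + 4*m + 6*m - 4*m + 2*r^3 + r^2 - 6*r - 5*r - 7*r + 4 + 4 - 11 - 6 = 3*m^2 + 6*m + 2*r^3 + r^2*(m + 1) + r*(-m^2 - 5*m - 18) - 9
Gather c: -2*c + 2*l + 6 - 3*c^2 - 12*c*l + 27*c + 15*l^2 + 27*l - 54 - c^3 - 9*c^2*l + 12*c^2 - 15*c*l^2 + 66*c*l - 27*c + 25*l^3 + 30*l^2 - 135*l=-c^3 + c^2*(9 - 9*l) + c*(-15*l^2 + 54*l - 2) + 25*l^3 + 45*l^2 - 106*l - 48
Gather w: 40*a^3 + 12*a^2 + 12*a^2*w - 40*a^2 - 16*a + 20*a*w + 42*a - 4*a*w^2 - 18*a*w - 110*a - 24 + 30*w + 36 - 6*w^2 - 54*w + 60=40*a^3 - 28*a^2 - 84*a + w^2*(-4*a - 6) + w*(12*a^2 + 2*a - 24) + 72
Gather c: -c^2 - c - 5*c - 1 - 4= -c^2 - 6*c - 5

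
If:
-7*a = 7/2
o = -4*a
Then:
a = -1/2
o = 2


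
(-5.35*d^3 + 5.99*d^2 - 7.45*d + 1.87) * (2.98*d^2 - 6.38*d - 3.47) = -15.943*d^5 + 51.9832*d^4 - 41.8527*d^3 + 32.3183*d^2 + 13.9209*d - 6.4889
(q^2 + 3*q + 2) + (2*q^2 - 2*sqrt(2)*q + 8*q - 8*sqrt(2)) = 3*q^2 - 2*sqrt(2)*q + 11*q - 8*sqrt(2) + 2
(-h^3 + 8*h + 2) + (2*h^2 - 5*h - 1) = -h^3 + 2*h^2 + 3*h + 1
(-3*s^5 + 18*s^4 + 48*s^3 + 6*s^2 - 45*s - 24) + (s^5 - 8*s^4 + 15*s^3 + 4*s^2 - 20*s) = -2*s^5 + 10*s^4 + 63*s^3 + 10*s^2 - 65*s - 24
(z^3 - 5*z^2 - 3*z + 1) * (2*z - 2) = 2*z^4 - 12*z^3 + 4*z^2 + 8*z - 2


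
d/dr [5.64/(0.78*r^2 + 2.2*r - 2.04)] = (-8.7984*r - 12.408)/(0.78*r^2 + 2.2*r - 2.04)^2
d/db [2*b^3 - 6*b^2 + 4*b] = 6*b^2 - 12*b + 4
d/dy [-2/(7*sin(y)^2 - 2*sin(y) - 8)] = 4*(7*sin(y) - 1)*cos(y)/(-7*sin(y)^2 + 2*sin(y) + 8)^2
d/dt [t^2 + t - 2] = 2*t + 1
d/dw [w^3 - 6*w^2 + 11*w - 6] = 3*w^2 - 12*w + 11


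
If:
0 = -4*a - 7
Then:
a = -7/4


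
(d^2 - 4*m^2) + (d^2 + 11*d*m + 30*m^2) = 2*d^2 + 11*d*m + 26*m^2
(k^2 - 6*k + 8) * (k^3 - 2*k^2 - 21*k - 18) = k^5 - 8*k^4 - k^3 + 92*k^2 - 60*k - 144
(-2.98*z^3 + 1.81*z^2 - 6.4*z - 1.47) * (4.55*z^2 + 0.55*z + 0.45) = -13.559*z^5 + 6.5965*z^4 - 29.4655*z^3 - 9.394*z^2 - 3.6885*z - 0.6615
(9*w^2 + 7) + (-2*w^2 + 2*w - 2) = 7*w^2 + 2*w + 5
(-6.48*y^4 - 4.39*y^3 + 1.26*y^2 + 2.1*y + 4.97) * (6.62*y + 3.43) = -42.8976*y^5 - 51.2882*y^4 - 6.7165*y^3 + 18.2238*y^2 + 40.1044*y + 17.0471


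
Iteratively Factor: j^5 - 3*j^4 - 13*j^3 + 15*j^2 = (j)*(j^4 - 3*j^3 - 13*j^2 + 15*j) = j*(j + 3)*(j^3 - 6*j^2 + 5*j) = j*(j - 5)*(j + 3)*(j^2 - j) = j*(j - 5)*(j - 1)*(j + 3)*(j)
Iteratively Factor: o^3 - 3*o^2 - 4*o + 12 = (o + 2)*(o^2 - 5*o + 6) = (o - 2)*(o + 2)*(o - 3)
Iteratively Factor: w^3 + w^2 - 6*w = (w - 2)*(w^2 + 3*w) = w*(w - 2)*(w + 3)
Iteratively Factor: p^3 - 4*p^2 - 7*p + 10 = (p - 5)*(p^2 + p - 2) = (p - 5)*(p - 1)*(p + 2)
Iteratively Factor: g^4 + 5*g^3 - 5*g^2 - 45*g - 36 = (g + 4)*(g^3 + g^2 - 9*g - 9) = (g + 1)*(g + 4)*(g^2 - 9) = (g - 3)*(g + 1)*(g + 4)*(g + 3)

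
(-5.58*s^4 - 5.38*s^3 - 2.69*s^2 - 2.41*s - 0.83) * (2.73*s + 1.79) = -15.2334*s^5 - 24.6756*s^4 - 16.9739*s^3 - 11.3944*s^2 - 6.5798*s - 1.4857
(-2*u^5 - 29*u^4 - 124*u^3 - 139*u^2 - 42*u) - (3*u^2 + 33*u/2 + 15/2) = -2*u^5 - 29*u^4 - 124*u^3 - 142*u^2 - 117*u/2 - 15/2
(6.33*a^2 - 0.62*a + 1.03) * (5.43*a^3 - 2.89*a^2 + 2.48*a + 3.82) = 34.3719*a^5 - 21.6603*a^4 + 23.0831*a^3 + 19.6663*a^2 + 0.186*a + 3.9346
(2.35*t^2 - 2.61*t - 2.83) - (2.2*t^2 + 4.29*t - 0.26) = 0.15*t^2 - 6.9*t - 2.57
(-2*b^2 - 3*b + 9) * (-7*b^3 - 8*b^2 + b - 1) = 14*b^5 + 37*b^4 - 41*b^3 - 73*b^2 + 12*b - 9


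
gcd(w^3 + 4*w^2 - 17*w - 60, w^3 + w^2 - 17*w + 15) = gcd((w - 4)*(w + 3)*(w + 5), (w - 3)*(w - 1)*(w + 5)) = w + 5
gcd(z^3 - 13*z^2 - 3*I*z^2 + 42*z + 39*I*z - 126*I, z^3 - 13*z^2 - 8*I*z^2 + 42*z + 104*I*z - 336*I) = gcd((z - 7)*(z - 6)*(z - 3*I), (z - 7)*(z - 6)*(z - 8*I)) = z^2 - 13*z + 42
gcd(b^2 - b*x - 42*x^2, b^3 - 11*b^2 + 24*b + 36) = 1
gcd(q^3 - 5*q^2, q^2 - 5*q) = q^2 - 5*q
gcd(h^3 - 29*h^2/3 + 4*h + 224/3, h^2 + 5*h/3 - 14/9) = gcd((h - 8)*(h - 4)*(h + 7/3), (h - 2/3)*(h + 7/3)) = h + 7/3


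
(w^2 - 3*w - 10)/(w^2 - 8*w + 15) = (w + 2)/(w - 3)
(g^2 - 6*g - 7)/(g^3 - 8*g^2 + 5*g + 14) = 1/(g - 2)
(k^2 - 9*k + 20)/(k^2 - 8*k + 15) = (k - 4)/(k - 3)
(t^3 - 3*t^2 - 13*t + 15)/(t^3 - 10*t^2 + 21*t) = (t^3 - 3*t^2 - 13*t + 15)/(t*(t^2 - 10*t + 21))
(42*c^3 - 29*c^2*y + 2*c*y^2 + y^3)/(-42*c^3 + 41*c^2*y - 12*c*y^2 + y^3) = (7*c + y)/(-7*c + y)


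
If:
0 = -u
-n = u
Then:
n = 0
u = 0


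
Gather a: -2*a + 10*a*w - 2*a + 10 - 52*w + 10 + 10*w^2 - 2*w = a*(10*w - 4) + 10*w^2 - 54*w + 20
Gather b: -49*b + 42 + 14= 56 - 49*b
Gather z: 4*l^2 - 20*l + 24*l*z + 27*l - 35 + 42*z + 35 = 4*l^2 + 7*l + z*(24*l + 42)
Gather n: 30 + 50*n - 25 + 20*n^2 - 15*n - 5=20*n^2 + 35*n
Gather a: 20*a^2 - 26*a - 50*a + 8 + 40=20*a^2 - 76*a + 48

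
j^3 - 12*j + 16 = (j - 2)^2*(j + 4)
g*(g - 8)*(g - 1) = g^3 - 9*g^2 + 8*g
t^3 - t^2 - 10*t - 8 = (t - 4)*(t + 1)*(t + 2)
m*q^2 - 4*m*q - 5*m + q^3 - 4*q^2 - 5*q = (m + q)*(q - 5)*(q + 1)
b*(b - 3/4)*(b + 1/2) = b^3 - b^2/4 - 3*b/8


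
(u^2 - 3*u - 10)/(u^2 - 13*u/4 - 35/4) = 4*(u + 2)/(4*u + 7)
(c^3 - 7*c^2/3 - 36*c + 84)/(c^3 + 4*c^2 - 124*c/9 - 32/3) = 3*(3*c^2 - 25*c + 42)/(9*c^2 - 18*c - 16)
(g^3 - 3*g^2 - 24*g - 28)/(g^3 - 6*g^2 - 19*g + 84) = (g^2 + 4*g + 4)/(g^2 + g - 12)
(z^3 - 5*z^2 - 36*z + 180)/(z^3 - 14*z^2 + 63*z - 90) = (z + 6)/(z - 3)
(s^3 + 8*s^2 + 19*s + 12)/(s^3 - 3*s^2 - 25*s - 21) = (s + 4)/(s - 7)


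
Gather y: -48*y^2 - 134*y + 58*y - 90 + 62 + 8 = -48*y^2 - 76*y - 20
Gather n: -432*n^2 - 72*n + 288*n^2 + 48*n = -144*n^2 - 24*n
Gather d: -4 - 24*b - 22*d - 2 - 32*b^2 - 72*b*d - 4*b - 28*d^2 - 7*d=-32*b^2 - 28*b - 28*d^2 + d*(-72*b - 29) - 6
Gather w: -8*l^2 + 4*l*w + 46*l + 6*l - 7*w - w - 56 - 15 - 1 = -8*l^2 + 52*l + w*(4*l - 8) - 72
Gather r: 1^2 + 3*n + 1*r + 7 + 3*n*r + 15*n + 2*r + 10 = 18*n + r*(3*n + 3) + 18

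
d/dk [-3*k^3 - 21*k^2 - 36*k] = -9*k^2 - 42*k - 36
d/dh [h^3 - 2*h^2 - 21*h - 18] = 3*h^2 - 4*h - 21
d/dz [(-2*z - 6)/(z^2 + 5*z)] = 2*(z^2 + 6*z + 15)/(z^2*(z^2 + 10*z + 25))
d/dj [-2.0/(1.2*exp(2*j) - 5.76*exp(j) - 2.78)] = (4.8*exp(j) - 11.52)*exp(j)/(-1.2*exp(2*j) + 5.76*exp(j) + 2.78)^2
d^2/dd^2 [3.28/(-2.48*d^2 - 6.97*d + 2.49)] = (40.346624*d^2 + 113.393536*d - 3.28*(4.96*d + 6.97)*(9.92*d + 13.94) - 40.509312)/(2.48*d^2 + 6.97*d - 2.49)^3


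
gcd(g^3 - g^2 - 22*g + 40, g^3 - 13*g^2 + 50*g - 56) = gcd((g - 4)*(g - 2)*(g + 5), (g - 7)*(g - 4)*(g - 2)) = g^2 - 6*g + 8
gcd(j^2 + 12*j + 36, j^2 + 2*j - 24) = j + 6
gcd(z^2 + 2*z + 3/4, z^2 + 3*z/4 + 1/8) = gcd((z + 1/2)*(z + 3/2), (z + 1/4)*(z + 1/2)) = z + 1/2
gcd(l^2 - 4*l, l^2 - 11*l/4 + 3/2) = 1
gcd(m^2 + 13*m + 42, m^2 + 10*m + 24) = m + 6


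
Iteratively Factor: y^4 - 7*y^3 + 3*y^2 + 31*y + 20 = (y + 1)*(y^3 - 8*y^2 + 11*y + 20) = (y - 4)*(y + 1)*(y^2 - 4*y - 5) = (y - 4)*(y + 1)^2*(y - 5)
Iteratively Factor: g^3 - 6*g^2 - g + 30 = (g + 2)*(g^2 - 8*g + 15) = (g - 5)*(g + 2)*(g - 3)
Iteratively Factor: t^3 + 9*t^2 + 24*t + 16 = (t + 4)*(t^2 + 5*t + 4) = (t + 1)*(t + 4)*(t + 4)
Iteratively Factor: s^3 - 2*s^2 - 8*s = (s + 2)*(s^2 - 4*s) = s*(s + 2)*(s - 4)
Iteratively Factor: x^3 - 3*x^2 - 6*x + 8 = (x + 2)*(x^2 - 5*x + 4) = (x - 4)*(x + 2)*(x - 1)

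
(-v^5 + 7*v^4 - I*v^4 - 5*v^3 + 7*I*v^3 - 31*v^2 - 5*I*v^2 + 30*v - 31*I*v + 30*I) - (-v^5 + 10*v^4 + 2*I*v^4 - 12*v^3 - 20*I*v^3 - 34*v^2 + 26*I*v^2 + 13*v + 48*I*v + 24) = -3*v^4 - 3*I*v^4 + 7*v^3 + 27*I*v^3 + 3*v^2 - 31*I*v^2 + 17*v - 79*I*v - 24 + 30*I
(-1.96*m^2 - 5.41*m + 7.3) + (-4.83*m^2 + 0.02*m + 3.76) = -6.79*m^2 - 5.39*m + 11.06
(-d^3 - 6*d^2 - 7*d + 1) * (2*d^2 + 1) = -2*d^5 - 12*d^4 - 15*d^3 - 4*d^2 - 7*d + 1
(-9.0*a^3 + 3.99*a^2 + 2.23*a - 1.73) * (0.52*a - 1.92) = -4.68*a^4 + 19.3548*a^3 - 6.5012*a^2 - 5.1812*a + 3.3216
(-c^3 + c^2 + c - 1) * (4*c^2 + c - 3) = -4*c^5 + 3*c^4 + 8*c^3 - 6*c^2 - 4*c + 3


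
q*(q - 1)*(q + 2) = q^3 + q^2 - 2*q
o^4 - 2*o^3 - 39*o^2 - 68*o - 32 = (o - 8)*(o + 1)^2*(o + 4)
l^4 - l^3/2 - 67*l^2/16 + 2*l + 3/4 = (l - 2)*(l - 3/4)*(l + 1/4)*(l + 2)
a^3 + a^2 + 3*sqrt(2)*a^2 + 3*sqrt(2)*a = a*(a + 1)*(a + 3*sqrt(2))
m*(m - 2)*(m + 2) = m^3 - 4*m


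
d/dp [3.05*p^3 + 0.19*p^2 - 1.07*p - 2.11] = 9.15*p^2 + 0.38*p - 1.07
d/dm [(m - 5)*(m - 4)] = 2*m - 9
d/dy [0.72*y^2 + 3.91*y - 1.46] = 1.44*y + 3.91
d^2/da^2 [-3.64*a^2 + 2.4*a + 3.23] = -7.28000000000000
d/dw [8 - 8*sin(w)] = -8*cos(w)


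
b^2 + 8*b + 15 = (b + 3)*(b + 5)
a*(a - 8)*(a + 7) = a^3 - a^2 - 56*a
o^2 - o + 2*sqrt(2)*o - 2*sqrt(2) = (o - 1)*(o + 2*sqrt(2))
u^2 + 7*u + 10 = (u + 2)*(u + 5)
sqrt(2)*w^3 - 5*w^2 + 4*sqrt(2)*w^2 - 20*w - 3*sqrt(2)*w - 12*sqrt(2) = (w + 4)*(w - 3*sqrt(2))*(sqrt(2)*w + 1)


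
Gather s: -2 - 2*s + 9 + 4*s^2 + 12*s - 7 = 4*s^2 + 10*s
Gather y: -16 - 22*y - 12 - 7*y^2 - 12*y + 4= -7*y^2 - 34*y - 24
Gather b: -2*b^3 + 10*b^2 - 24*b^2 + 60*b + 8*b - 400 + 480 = -2*b^3 - 14*b^2 + 68*b + 80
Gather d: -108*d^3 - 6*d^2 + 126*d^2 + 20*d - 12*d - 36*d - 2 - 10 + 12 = -108*d^3 + 120*d^2 - 28*d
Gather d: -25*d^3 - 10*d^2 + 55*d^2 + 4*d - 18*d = -25*d^3 + 45*d^2 - 14*d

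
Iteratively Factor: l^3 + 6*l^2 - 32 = (l + 4)*(l^2 + 2*l - 8) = (l + 4)^2*(l - 2)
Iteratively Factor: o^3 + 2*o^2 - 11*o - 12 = (o - 3)*(o^2 + 5*o + 4) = (o - 3)*(o + 1)*(o + 4)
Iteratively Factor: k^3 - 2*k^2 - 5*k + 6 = (k + 2)*(k^2 - 4*k + 3) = (k - 1)*(k + 2)*(k - 3)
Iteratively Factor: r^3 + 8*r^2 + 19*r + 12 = (r + 4)*(r^2 + 4*r + 3) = (r + 3)*(r + 4)*(r + 1)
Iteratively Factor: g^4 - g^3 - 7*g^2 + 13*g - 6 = (g - 1)*(g^3 - 7*g + 6) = (g - 1)^2*(g^2 + g - 6) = (g - 2)*(g - 1)^2*(g + 3)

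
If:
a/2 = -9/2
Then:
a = -9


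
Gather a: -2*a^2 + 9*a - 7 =-2*a^2 + 9*a - 7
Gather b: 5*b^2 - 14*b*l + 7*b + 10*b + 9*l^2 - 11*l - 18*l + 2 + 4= 5*b^2 + b*(17 - 14*l) + 9*l^2 - 29*l + 6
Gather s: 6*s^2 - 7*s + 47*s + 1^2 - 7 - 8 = 6*s^2 + 40*s - 14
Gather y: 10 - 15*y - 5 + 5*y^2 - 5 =5*y^2 - 15*y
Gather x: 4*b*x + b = 4*b*x + b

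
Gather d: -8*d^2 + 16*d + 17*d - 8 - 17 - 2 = -8*d^2 + 33*d - 27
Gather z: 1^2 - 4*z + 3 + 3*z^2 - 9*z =3*z^2 - 13*z + 4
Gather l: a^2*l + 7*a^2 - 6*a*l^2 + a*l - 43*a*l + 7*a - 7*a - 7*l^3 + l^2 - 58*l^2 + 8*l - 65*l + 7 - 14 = 7*a^2 - 7*l^3 + l^2*(-6*a - 57) + l*(a^2 - 42*a - 57) - 7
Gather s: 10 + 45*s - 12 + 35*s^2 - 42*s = 35*s^2 + 3*s - 2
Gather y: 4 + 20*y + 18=20*y + 22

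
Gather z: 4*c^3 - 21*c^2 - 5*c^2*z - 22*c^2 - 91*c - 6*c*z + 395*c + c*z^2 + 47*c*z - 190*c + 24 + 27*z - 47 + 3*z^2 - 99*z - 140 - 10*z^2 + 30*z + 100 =4*c^3 - 43*c^2 + 114*c + z^2*(c - 7) + z*(-5*c^2 + 41*c - 42) - 63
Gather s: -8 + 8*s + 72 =8*s + 64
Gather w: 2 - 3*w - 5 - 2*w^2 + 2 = -2*w^2 - 3*w - 1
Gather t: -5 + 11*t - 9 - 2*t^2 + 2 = -2*t^2 + 11*t - 12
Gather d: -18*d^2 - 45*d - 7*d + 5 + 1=-18*d^2 - 52*d + 6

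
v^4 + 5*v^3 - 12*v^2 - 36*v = v*(v - 3)*(v + 2)*(v + 6)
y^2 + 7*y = y*(y + 7)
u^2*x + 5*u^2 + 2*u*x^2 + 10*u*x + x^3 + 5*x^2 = (u + x)^2*(x + 5)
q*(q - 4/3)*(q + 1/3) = q^3 - q^2 - 4*q/9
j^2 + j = j*(j + 1)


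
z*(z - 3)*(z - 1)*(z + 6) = z^4 + 2*z^3 - 21*z^2 + 18*z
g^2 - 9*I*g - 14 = (g - 7*I)*(g - 2*I)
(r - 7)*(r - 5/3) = r^2 - 26*r/3 + 35/3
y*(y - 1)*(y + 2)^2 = y^4 + 3*y^3 - 4*y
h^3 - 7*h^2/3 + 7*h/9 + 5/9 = (h - 5/3)*(h - 1)*(h + 1/3)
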